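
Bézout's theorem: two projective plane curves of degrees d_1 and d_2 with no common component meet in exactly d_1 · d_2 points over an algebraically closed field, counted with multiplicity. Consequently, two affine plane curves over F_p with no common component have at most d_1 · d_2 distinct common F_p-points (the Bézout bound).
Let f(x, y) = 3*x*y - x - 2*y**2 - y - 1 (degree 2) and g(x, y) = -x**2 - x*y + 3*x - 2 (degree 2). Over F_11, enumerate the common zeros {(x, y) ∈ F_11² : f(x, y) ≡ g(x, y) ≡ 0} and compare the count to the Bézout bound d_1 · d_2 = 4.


Common zeros: ∅; count = 0; Bézout bound = 4.

deg(f) = 2, deg(g) = 2, so Bézout bound = 4.
Scan x ∈ F_11. For each x, list the y ∈ F_11 with f(x, y) ≡ 0 and those with g(x, y) ≡ 0 (mod 11); the common zeros in that column are the intersection.
  x = 0: f ≡ 0 at y ∈ {2, 3}; g ≡ 0 at y ∈ ∅; common: ∅.
  x = 1: f ≡ 0 at y ∈ ∅; g ≡ 0 at y ∈ {0}; common: ∅.
  x = 2: f ≡ 0 at y ∈ {1, 7}; g ≡ 0 at y ∈ {0}; common: ∅.
  x = 3: f ≡ 0 at y ∈ ∅; g ≡ 0 at y ∈ {3}; common: ∅.
  x = 4: f ≡ 0 at y ∈ {5, 6}; g ≡ 0 at y ∈ {4}; common: ∅.
  x = 5: f ≡ 0 at y ∈ {8, 10}; g ≡ 0 at y ∈ {2}; common: ∅.
  x = 6: f ≡ 0 at y ∈ ∅; g ≡ 0 at y ∈ {4}; common: ∅.
  x = 7: f ≡ 0 at y ∈ ∅; g ≡ 0 at y ∈ {2}; common: ∅.
  x = 8: f ≡ 0 at y ∈ ∅; g ≡ 0 at y ∈ {3}; common: ∅.
  x = 9: f ≡ 0 at y ∈ ∅; g ≡ 0 at y ∈ {6}; common: ∅.
  x = 10: f ≡ 0 at y ∈ {0, 9}; g ≡ 0 at y ∈ {6}; common: ∅.
Collecting: common zeros = ∅, so the count is 0.
Comparison with the Bézout bound: 0 ≤ 4 = deg(f)·deg(g), as expected for curves with no common component (the affine F_11-count falls short of the bound because intersections may lie at infinity, over extension fields, or carry multiplicity).


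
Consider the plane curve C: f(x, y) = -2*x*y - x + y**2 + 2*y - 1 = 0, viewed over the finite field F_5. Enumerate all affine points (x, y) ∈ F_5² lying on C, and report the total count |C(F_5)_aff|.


Affine F_5-points: {(2, 3), (2, 4), (4, 0), (4, 1)}; count = 4.

For each of the 25 pairs (x, y) ∈ F_5², evaluate f(x, y) mod 5. Record the zeros.
  x = 0: [0↦4, 1↦2, 2↦2, 3↦4, 4↦3]  zeros at y ∈ ∅
  x = 1: [0↦3, 1↦4, 2↦2, 3↦2, 4↦4]  zeros at y ∈ ∅
  x = 2: [0↦2, 1↦1, 2↦2, 3↦0, 4↦0]  zeros at y ∈ {3, 4}
  x = 3: [0↦1, 1↦3, 2↦2, 3↦3, 4↦1]  zeros at y ∈ ∅
  x = 4: [0↦0, 1↦0, 2↦2, 3↦1, 4↦2]  zeros at y ∈ {0, 1}
Collecting zeros: affine points = {(2, 3), (2, 4), (4, 0), (4, 1)}.
Total count |C(F_5)_aff| = 4.


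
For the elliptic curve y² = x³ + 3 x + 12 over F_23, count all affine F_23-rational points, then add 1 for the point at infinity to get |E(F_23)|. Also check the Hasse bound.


Affine points = {(0, 9), (0, 14), (1, 4), (1, 19), (2, 7), (2, 16), (3, 5), (3, 18), (6, 4), (6, 19), (7, 10), (7, 13), (9, 3), (9, 20), (16, 4), (16, 19), (17, 10), (17, 13), (22, 10), (22, 13)}; affine count = 20; |E(F_23)| = 21.

Discriminant check: Δ ∝ 4a³ + 27b² = 4·3³ + 27·12² = 4·27 + 27·144 ≡ 17 (mod 23). Nonzero ⇒ E is nonsingular.
For each x ∈ F_23, compute rhs = x³ + 3·x + 12 mod 23, then count y ∈ F_23 with y² ≡ rhs.
  x = 0: rhs = 12, matching y values: 9, 14 (2 points).
  x = 1: rhs = 16, matching y values: 4, 19 (2 points).
  x = 2: rhs = 3, matching y values: 7, 16 (2 points).
  x = 3: rhs = 2, matching y values: 5, 18 (2 points).
  x = 4: rhs = 19, matching y values: none (0 points).
  x = 5: rhs = 14, matching y values: none (0 points).
  x = 6: rhs = 16, matching y values: 4, 19 (2 points).
  x = 7: rhs = 8, matching y values: 10, 13 (2 points).
  x = 8: rhs = 19, matching y values: none (0 points).
  x = 9: rhs = 9, matching y values: 3, 20 (2 points).
  x = 10: rhs = 7, matching y values: none (0 points).
  x = 11: rhs = 19, matching y values: none (0 points).
  x = 12: rhs = 5, matching y values: none (0 points).
  x = 13: rhs = 17, matching y values: none (0 points).
  x = 14: rhs = 15, matching y values: none (0 points).
  x = 15: rhs = 5, matching y values: none (0 points).
  x = 16: rhs = 16, matching y values: 4, 19 (2 points).
  x = 17: rhs = 8, matching y values: 10, 13 (2 points).
  x = 18: rhs = 10, matching y values: none (0 points).
  x = 19: rhs = 5, matching y values: none (0 points).
  x = 20: rhs = 22, matching y values: none (0 points).
  x = 21: rhs = 21, matching y values: none (0 points).
  x = 22: rhs = 8, matching y values: 10, 13 (2 points).
Total affine count: 20.
Full point count |E(F_23)| = 20 + 1 = 21.
Hasse bound: |21 − (23+1)| = |-3| = 3 ≤ 2√23 ≈ 9.5917 ✓.


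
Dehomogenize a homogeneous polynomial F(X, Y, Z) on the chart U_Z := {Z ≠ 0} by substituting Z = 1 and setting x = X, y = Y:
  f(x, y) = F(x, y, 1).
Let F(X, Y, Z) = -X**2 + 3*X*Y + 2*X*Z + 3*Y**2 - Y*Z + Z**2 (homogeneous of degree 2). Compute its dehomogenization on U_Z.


f(x, y) = -x**2 + 3*x*y + 2*x + 3*y**2 - y + 1

On U_Z we set Z = 1. Each monomial c·X^i·Y^j·Z^k in F becomes c·x^i·y^j·1^k = c·x^i·y^j.
Substituting Z = 1: F(X, Y, 1) = -x**2 + 3*x*y + 2*x + 3*y**2 - y + 1.
Note: deg(f) ≤ deg(F) = 2; strict inequality happens when F is divisible by Z (lost terms).


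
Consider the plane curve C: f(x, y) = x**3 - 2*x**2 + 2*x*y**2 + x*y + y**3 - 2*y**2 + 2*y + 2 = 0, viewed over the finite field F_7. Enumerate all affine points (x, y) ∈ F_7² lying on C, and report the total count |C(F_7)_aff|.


Affine F_7-points: {(0, 4), (1, 4), (3, 1), (4, 3), (5, 0), (5, 6), (6, 2), (6, 3), (6, 6)}; count = 9.

For each of the 49 pairs (x, y) ∈ F_7², evaluate f(x, y) mod 7. Record the zeros.
  x = 0: [0↦2, 1↦3, 2↦6, 3↦3, 4↦0, 5↦3, 6↦4]  zeros at y ∈ {4}
  x = 1: [0↦1, 1↦5, 2↦1, 3↦2, 4↦0, 5↦1, 6↦4]  zeros at y ∈ {4}
  x = 2: [0↦2, 1↦2, 2↦5, 3↦3, 4↦2, 5↦1, 6↦6]  zeros at y ∈ ∅
  x = 3: [0↦4, 1↦0, 2↦3, 3↦5, 4↦5, 5↦2, 6↦2]  zeros at y ∈ {1}
  x = 4: [0↦6, 1↦5, 2↦1, 3↦0, 4↦1, 5↦3, 6↦5]  zeros at y ∈ {3}
  x = 5: [0↦0, 1↦2, 2↦5, 3↦1, 4↦3, 5↦3, 6↦0]  zeros at y ∈ {0, 6}
  x = 6: [0↦6, 1↦4, 2↦0, 3↦0, 4↦3, 5↦1, 6↦0]  zeros at y ∈ {2, 3, 6}
Collecting zeros: affine points = {(0, 4), (1, 4), (3, 1), (4, 3), (5, 0), (5, 6), (6, 2), (6, 3), (6, 6)}.
Total count |C(F_7)_aff| = 9.


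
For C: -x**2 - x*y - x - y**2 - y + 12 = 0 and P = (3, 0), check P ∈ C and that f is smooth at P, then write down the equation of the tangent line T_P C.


Tangent line at P: -7*x - 4*y + 21 = 0.

Step 1: f(3, 0) = 0, so P lies on C.
Step 2: partial derivatives
  f_x(x, y) = -2*x - y - 1, f_y(x, y) = -x - 2*y - 1.
  f_x(P) = -7, f_y(P) = -4 (gradient nonzero, so P is smooth).
Step 3: tangent line at P: -7·(x − 3) + -4·(y − 0) = 0.
Expanding: -7*x - 4*y + 21 = 0.


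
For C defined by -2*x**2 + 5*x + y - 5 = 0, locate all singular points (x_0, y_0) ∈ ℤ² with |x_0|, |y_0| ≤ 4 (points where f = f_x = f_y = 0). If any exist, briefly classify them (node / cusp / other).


No singular points in the scanned grid; C is smooth there.

Compute partial derivatives:
  f_x = 5 - 4*x.
  f_y = 1.
f_y = 1 is a nonzero constant, so f_y never vanishes: no point (x, y) can satisfy f = f_x = f_y = 0. In particular no (x, y) ∈ {−4, ..., 4}² is singular; the curve is smooth.


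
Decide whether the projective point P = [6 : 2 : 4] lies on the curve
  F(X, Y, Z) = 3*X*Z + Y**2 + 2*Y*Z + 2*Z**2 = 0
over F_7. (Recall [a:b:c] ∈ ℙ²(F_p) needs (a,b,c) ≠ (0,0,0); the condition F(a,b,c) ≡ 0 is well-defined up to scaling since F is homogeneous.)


F(6,2,4) ≡ 5 (mod 7); P is NOT on the curve.

Evaluate F(6, 2, 4) term-by-term (mod 7).
  3*X*Z ↦ 3·6·1·4 = 72
  Y**2 ↦ 1·1·4·1 = 4
  2*Y*Z ↦ 2·1·2·4 = 16
  2*Z**2 ↦ 2·1·1·16 = 32
Sum: F(6, 2, 4) = (72) + (4) + (16) + (32) = 124.
Reducing mod 7: 124 ≡ 5 (mod 7).
Since F(a, b, c) ≡ 5 ≠ 0 (mod 7), P does NOT lie on the curve.


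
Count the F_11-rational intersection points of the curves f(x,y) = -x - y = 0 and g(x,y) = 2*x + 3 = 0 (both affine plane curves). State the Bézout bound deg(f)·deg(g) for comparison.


Common zeros: {(4, 7)}; count = 1; Bézout bound = 1.

deg(f) = 1, deg(g) = 1, so Bézout bound = 1.
Scan x ∈ F_11. For each x, list the y ∈ F_11 with f(x, y) ≡ 0 and those with g(x, y) ≡ 0 (mod 11); the common zeros in that column are the intersection.
  x = 0: f ≡ 0 at y ∈ {0}; g ≡ 0 at y ∈ ∅; common: ∅.
  x = 1: f ≡ 0 at y ∈ {10}; g ≡ 0 at y ∈ ∅; common: ∅.
  x = 2: f ≡ 0 at y ∈ {9}; g ≡ 0 at y ∈ ∅; common: ∅.
  x = 3: f ≡ 0 at y ∈ {8}; g ≡ 0 at y ∈ ∅; common: ∅.
  x = 4: f ≡ 0 at y ∈ {7}; g ≡ 0 at y ∈ {0, 1, 2, 3, 4, 5, 6, 7, 8, 9, 10}; common: {7}.
  x = 5: f ≡ 0 at y ∈ {6}; g ≡ 0 at y ∈ ∅; common: ∅.
  x = 6: f ≡ 0 at y ∈ {5}; g ≡ 0 at y ∈ ∅; common: ∅.
  x = 7: f ≡ 0 at y ∈ {4}; g ≡ 0 at y ∈ ∅; common: ∅.
  x = 8: f ≡ 0 at y ∈ {3}; g ≡ 0 at y ∈ ∅; common: ∅.
  x = 9: f ≡ 0 at y ∈ {2}; g ≡ 0 at y ∈ ∅; common: ∅.
  x = 10: f ≡ 0 at y ∈ {1}; g ≡ 0 at y ∈ ∅; common: ∅.
Collecting: common zeros = {(4, 7)}, so the count is 1.
Comparison with the Bézout bound: 1 ≤ 1 = deg(f)·deg(g), as expected for curves with no common component (the bound is attained).


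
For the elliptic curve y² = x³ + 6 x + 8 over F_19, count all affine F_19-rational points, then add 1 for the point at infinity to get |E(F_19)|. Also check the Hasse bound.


Affine points = {(2, 3), (2, 16), (4, 1), (4, 18), (5, 7), (5, 12), (8, 6), (8, 13), (10, 2), (10, 17), (14, 9), (14, 10), (16, 1), (16, 18), (17, 8), (17, 11), (18, 1), (18, 18)}; affine count = 18; |E(F_19)| = 19.

Discriminant check: Δ ∝ 4a³ + 27b² = 4·6³ + 27·8² = 4·216 + 27·64 ≡ 8 (mod 19). Nonzero ⇒ E is nonsingular.
For each x ∈ F_19, compute rhs = x³ + 6·x + 8 mod 19, then count y ∈ F_19 with y² ≡ rhs.
  x = 0: rhs = 8, matching y values: none (0 points).
  x = 1: rhs = 15, matching y values: none (0 points).
  x = 2: rhs = 9, matching y values: 3, 16 (2 points).
  x = 3: rhs = 15, matching y values: none (0 points).
  x = 4: rhs = 1, matching y values: 1, 18 (2 points).
  x = 5: rhs = 11, matching y values: 7, 12 (2 points).
  x = 6: rhs = 13, matching y values: none (0 points).
  x = 7: rhs = 13, matching y values: none (0 points).
  x = 8: rhs = 17, matching y values: 6, 13 (2 points).
  x = 9: rhs = 12, matching y values: none (0 points).
  x = 10: rhs = 4, matching y values: 2, 17 (2 points).
  x = 11: rhs = 18, matching y values: none (0 points).
  x = 12: rhs = 3, matching y values: none (0 points).
  x = 13: rhs = 3, matching y values: none (0 points).
  x = 14: rhs = 5, matching y values: 9, 10 (2 points).
  x = 15: rhs = 15, matching y values: none (0 points).
  x = 16: rhs = 1, matching y values: 1, 18 (2 points).
  x = 17: rhs = 7, matching y values: 8, 11 (2 points).
  x = 18: rhs = 1, matching y values: 1, 18 (2 points).
Total affine count: 18.
Full point count |E(F_19)| = 18 + 1 = 19.
Hasse bound: |19 − (19+1)| = |-1| = 1 ≤ 2√19 ≈ 8.7178 ✓.


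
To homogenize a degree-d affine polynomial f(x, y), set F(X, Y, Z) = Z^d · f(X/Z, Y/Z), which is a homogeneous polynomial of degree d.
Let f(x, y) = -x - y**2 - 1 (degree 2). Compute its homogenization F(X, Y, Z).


F(X, Y, Z) = -X*Z - Y**2 - Z**2

deg(f) = 2.
Substitute x = X/Z, y = Y/Z into f, then multiply by Z^2.
  monomial -1·x^1·y^0 ↦ -1·X^1·Y^0·Z^1.
  monomial -1·x^0·y^2 ↦ -1·X^0·Y^2·Z^0.
  monomial -1·x^0·y^0 ↦ -1·X^0·Y^0·Z^2.
Collecting: F(X, Y, Z) = -X*Z - Y**2 - Z**2.


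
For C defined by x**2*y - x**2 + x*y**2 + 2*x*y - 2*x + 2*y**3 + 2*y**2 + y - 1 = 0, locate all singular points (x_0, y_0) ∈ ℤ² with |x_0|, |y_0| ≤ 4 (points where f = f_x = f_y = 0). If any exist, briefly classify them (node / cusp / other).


Singular points: {(-1, 0)}; classification: node.

Compute partial derivatives:
  f_x = 2*x*y - 2*x + y**2 + 2*y - 2.
  f_y = x**2 + 2*x*y + 2*x + 6*y**2 + 4*y + 1.
Scan x_0 ∈ {−4, ..., 4}. For each x_0, f_y(x_0, y) is a polynomial in y; find its integer roots y ∈ {−4, ..., 4}, then test f_x and f at those candidates.
  x = -4: f_y(-4, y) = 6*y**2 - 4*y + 9; no integer root y with |y| ≤ 4.
  x = -3: f_y(-3, y) = 6*y**2 - 2*y + 4; no integer root y with |y| ≤ 4.
  x = -2: f_y(-2, y) = 6*y**2 + 1; no integer root y with |y| ≤ 4.
  x = -1: f_y(-1, y) = 6*y**2 + 2*y; vanishes at y ∈ {0}. (-1, 0): f_x = 0, f = 0 — SINGULAR.
  x = 0: f_y(0, y) = 6*y**2 + 4*y + 1; no integer root y with |y| ≤ 4.
  x = 1: f_y(1, y) = 6*y**2 + 6*y + 4; no integer root y with |y| ≤ 4.
  x = 2: f_y(2, y) = 6*y**2 + 8*y + 9; no integer root y with |y| ≤ 4.
  x = 3: f_y(3, y) = 6*y**2 + 10*y + 16; no integer root y with |y| ≤ 4.
  x = 4: f_y(4, y) = 6*y**2 + 12*y + 25; no integer root y with |y| ≤ 4.
Only singular point on the grid: (-1, 0).
Classify: substitute x = -1 + u, y = 0 + v and expand: f = u**2*v - u**2 + u*v**2 + 2*v**3 + v**2.
No constant or linear terms (consistent with a singular point). Quadratic part: -u**2 + v**2. Cubic part: u**2*v + u*v**2 + 2*v**3.
The quadratic part v**2 - u**2 = (v − u)(v + u) splits into two distinct linear factors, so there are two distinct tangent lines y − 0 = ±(x − -1) — this is a node (ordinary double point).
Classification: node.


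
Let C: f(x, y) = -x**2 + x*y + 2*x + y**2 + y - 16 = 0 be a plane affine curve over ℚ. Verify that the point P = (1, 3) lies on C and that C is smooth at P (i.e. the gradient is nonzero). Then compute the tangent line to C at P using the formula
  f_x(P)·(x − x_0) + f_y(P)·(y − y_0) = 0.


Tangent line at P: 3*x + 8*y - 27 = 0.

Step 1: f(1, 3) = 0, so P lies on C.
Step 2: partial derivatives
  f_x(x, y) = -2*x + y + 2, f_y(x, y) = x + 2*y + 1.
  f_x(P) = 3, f_y(P) = 8 (gradient nonzero, so P is smooth).
Step 3: tangent line at P: 3·(x − 1) + 8·(y − 3) = 0.
Expanding: 3*x + 8*y - 27 = 0.


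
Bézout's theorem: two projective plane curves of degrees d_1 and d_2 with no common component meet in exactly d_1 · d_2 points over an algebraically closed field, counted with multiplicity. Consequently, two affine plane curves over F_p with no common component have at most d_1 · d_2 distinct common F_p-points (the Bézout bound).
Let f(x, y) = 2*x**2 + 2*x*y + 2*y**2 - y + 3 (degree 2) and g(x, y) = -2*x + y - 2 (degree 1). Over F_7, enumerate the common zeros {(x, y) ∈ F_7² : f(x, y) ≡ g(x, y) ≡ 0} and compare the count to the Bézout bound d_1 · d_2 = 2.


Common zeros: {(3, 1)}; count = 1; Bézout bound = 2.

deg(f) = 2, deg(g) = 1, so Bézout bound = 2.
Scan x ∈ F_7. For each x, list the y ∈ F_7 with f(x, y) ≡ 0 and those with g(x, y) ≡ 0 (mod 7); the common zeros in that column are the intersection.
  x = 0: f ≡ 0 at y ∈ ∅; g ≡ 0 at y ∈ {2}; common: ∅.
  x = 1: f ≡ 0 at y ∈ ∅; g ≡ 0 at y ∈ {4}; common: ∅.
  x = 2: f ≡ 0 at y ∈ ∅; g ≡ 0 at y ∈ {6}; common: ∅.
  x = 3: f ≡ 0 at y ∈ {0, 1}; g ≡ 0 at y ∈ {1}; common: {1}.
  x = 4: f ≡ 0 at y ∈ {0}; g ≡ 0 at y ∈ {3}; common: ∅.
  x = 5: f ≡ 0 at y ∈ {3}; g ≡ 0 at y ∈ {5}; common: ∅.
  x = 6: f ≡ 0 at y ∈ {2, 3}; g ≡ 0 at y ∈ {0}; common: ∅.
Collecting: common zeros = {(3, 1)}, so the count is 1.
Comparison with the Bézout bound: 1 ≤ 2 = deg(f)·deg(g), as expected for curves with no common component (the affine F_7-count falls short of the bound because intersections may lie at infinity, over extension fields, or carry multiplicity).


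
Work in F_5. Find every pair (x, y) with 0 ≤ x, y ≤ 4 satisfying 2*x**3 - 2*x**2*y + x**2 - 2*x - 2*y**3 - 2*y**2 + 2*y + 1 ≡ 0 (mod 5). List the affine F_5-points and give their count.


Affine F_5-points: {(0, 3), (1, 3), (4, 3)}; count = 3.

For each of the 25 pairs (x, y) ∈ F_5², evaluate f(x, y) mod 5. Record the zeros.
  x = 0: [0↦1, 1↦4, 2↦1, 3↦0, 4↦4]  zeros at y ∈ {3}
  x = 1: [0↦2, 1↦3, 2↦3, 3↦0, 4↦2]  zeros at y ∈ {3}
  x = 2: [0↦2, 1↦2, 2↦1, 3↦2, 4↦3]  zeros at y ∈ ∅
  x = 3: [0↦3, 1↦3, 2↦2, 3↦3, 4↦4]  zeros at y ∈ ∅
  x = 4: [0↦2, 1↦3, 2↦3, 3↦0, 4↦2]  zeros at y ∈ {3}
Collecting zeros: affine points = {(0, 3), (1, 3), (4, 3)}.
Total count |C(F_5)_aff| = 3.


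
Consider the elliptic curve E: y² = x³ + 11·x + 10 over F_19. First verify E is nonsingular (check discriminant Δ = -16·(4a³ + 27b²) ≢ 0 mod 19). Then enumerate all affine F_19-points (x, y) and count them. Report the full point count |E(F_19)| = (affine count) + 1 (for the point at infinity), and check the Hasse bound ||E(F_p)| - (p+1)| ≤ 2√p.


Affine points = {(4, 2), (4, 17), (5, 0), (6, 8), (6, 11), (14, 1), (14, 18), (15, 4), (15, 15), (16, 8), (16, 11), (18, 6), (18, 13)}; affine count = 13; |E(F_19)| = 14.

Discriminant check: Δ ∝ 4a³ + 27b² = 4·11³ + 27·10² = 4·1331 + 27·100 ≡ 6 (mod 19). Nonzero ⇒ E is nonsingular.
For each x ∈ F_19, compute rhs = x³ + 11·x + 10 mod 19, then count y ∈ F_19 with y² ≡ rhs.
  x = 0: rhs = 10, matching y values: none (0 points).
  x = 1: rhs = 3, matching y values: none (0 points).
  x = 2: rhs = 2, matching y values: none (0 points).
  x = 3: rhs = 13, matching y values: none (0 points).
  x = 4: rhs = 4, matching y values: 2, 17 (2 points).
  x = 5: rhs = 0, matching y values: 0 (1 points).
  x = 6: rhs = 7, matching y values: 8, 11 (2 points).
  x = 7: rhs = 12, matching y values: none (0 points).
  x = 8: rhs = 2, matching y values: none (0 points).
  x = 9: rhs = 2, matching y values: none (0 points).
  x = 10: rhs = 18, matching y values: none (0 points).
  x = 11: rhs = 18, matching y values: none (0 points).
  x = 12: rhs = 8, matching y values: none (0 points).
  x = 13: rhs = 13, matching y values: none (0 points).
  x = 14: rhs = 1, matching y values: 1, 18 (2 points).
  x = 15: rhs = 16, matching y values: 4, 15 (2 points).
  x = 16: rhs = 7, matching y values: 8, 11 (2 points).
  x = 17: rhs = 18, matching y values: none (0 points).
  x = 18: rhs = 17, matching y values: 6, 13 (2 points).
Total affine count: 13.
Full point count |E(F_19)| = 13 + 1 = 14.
Hasse bound: |14 − (19+1)| = |-6| = 6 ≤ 2√19 ≈ 8.7178 ✓.


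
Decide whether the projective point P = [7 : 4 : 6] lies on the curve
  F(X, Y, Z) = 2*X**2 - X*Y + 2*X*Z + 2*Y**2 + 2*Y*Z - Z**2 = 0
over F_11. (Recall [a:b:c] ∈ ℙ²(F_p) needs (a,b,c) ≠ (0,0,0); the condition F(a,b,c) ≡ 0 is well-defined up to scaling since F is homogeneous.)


F(7,4,6) ≡ 0 (mod 11); P is on the curve.

Evaluate F(7, 4, 6) term-by-term (mod 11).
  2*X**2 ↦ 2·49·1·1 = 98
  -X*Y ↦ -1·7·4·1 = -28
  2*X*Z ↦ 2·7·1·6 = 84
  2*Y**2 ↦ 2·1·16·1 = 32
  2*Y*Z ↦ 2·1·4·6 = 48
  -Z**2 ↦ -1·1·1·36 = -36
Sum: F(7, 4, 6) = (98) + (-28) + (84) + (32) + (48) + (-36) = 198.
Reducing mod 11: 198 ≡ 0 (mod 11).
Since F(a, b, c) ≡ 0 (mod 11), P lies on the curve.


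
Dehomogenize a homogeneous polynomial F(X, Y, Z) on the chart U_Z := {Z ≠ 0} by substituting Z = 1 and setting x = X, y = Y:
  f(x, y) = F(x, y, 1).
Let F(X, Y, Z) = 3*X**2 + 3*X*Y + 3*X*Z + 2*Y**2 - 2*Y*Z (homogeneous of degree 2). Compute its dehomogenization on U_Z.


f(x, y) = 3*x**2 + 3*x*y + 3*x + 2*y**2 - 2*y

On U_Z we set Z = 1. Each monomial c·X^i·Y^j·Z^k in F becomes c·x^i·y^j·1^k = c·x^i·y^j.
Substituting Z = 1: F(X, Y, 1) = 3*x**2 + 3*x*y + 3*x + 2*y**2 - 2*y.
Note: deg(f) ≤ deg(F) = 2; strict inequality happens when F is divisible by Z (lost terms).


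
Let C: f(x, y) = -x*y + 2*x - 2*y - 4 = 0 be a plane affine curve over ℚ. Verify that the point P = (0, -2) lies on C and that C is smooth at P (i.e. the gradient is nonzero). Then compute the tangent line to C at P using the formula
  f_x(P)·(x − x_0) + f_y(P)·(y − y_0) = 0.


Tangent line at P: 4*x - 2*y - 4 = 0.

Step 1: f(0, -2) = 0, so P lies on C.
Step 2: partial derivatives
  f_x(x, y) = 2 - y, f_y(x, y) = -x - 2.
  f_x(P) = 4, f_y(P) = -2 (gradient nonzero, so P is smooth).
Step 3: tangent line at P: 4·(x − 0) + -2·(y − -2) = 0.
Expanding: 4*x - 2*y - 4 = 0.


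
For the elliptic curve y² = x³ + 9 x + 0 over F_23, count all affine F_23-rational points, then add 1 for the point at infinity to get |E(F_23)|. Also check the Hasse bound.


Affine points = {(0, 0), (2, 7), (2, 16), (3, 10), (3, 13), (4, 10), (4, 13), (5, 3), (5, 20), (8, 3), (8, 20), (10, 3), (10, 20), (11, 2), (11, 21), (14, 8), (14, 15), (16, 10), (16, 13), (17, 11), (17, 12), (22, 6), (22, 17)}; affine count = 23; |E(F_23)| = 24.

Discriminant check: Δ ∝ 4a³ + 27b² = 4·9³ + 27·0² = 4·729 + 27·0 ≡ 18 (mod 23). Nonzero ⇒ E is nonsingular.
For each x ∈ F_23, compute rhs = x³ + 9·x + 0 mod 23, then count y ∈ F_23 with y² ≡ rhs.
  x = 0: rhs = 0, matching y values: 0 (1 points).
  x = 1: rhs = 10, matching y values: none (0 points).
  x = 2: rhs = 3, matching y values: 7, 16 (2 points).
  x = 3: rhs = 8, matching y values: 10, 13 (2 points).
  x = 4: rhs = 8, matching y values: 10, 13 (2 points).
  x = 5: rhs = 9, matching y values: 3, 20 (2 points).
  x = 6: rhs = 17, matching y values: none (0 points).
  x = 7: rhs = 15, matching y values: none (0 points).
  x = 8: rhs = 9, matching y values: 3, 20 (2 points).
  x = 9: rhs = 5, matching y values: none (0 points).
  x = 10: rhs = 9, matching y values: 3, 20 (2 points).
  x = 11: rhs = 4, matching y values: 2, 21 (2 points).
  x = 12: rhs = 19, matching y values: none (0 points).
  x = 13: rhs = 14, matching y values: none (0 points).
  x = 14: rhs = 18, matching y values: 8, 15 (2 points).
  x = 15: rhs = 14, matching y values: none (0 points).
  x = 16: rhs = 8, matching y values: 10, 13 (2 points).
  x = 17: rhs = 6, matching y values: 11, 12 (2 points).
  x = 18: rhs = 14, matching y values: none (0 points).
  x = 19: rhs = 15, matching y values: none (0 points).
  x = 20: rhs = 15, matching y values: none (0 points).
  x = 21: rhs = 20, matching y values: none (0 points).
  x = 22: rhs = 13, matching y values: 6, 17 (2 points).
Total affine count: 23.
Full point count |E(F_23)| = 23 + 1 = 24.
Hasse bound: |24 − (23+1)| = |0| = 0 ≤ 2√23 ≈ 9.5917 ✓.


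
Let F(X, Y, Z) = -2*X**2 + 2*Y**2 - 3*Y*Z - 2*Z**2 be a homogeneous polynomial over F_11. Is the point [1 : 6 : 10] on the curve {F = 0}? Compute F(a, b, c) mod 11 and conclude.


F(1,6,10) ≡ 9 (mod 11); P is NOT on the curve.

Evaluate F(1, 6, 10) term-by-term (mod 11).
  -2*X**2 ↦ -2·1·1·1 = -2
  2*Y**2 ↦ 2·1·36·1 = 72
  -3*Y*Z ↦ -3·1·6·10 = -180
  -2*Z**2 ↦ -2·1·1·100 = -200
Sum: F(1, 6, 10) = (-2) + (72) + (-180) + (-200) = -310.
Reducing mod 11: -310 ≡ 9 (mod 11).
Since F(a, b, c) ≡ 9 ≠ 0 (mod 11), P does NOT lie on the curve.


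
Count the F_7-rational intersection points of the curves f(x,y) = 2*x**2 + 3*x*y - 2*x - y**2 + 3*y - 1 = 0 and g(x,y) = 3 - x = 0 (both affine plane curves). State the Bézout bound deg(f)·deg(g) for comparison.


Common zeros: ∅; count = 0; Bézout bound = 2.

deg(f) = 2, deg(g) = 1, so Bézout bound = 2.
Scan x ∈ F_7. For each x, list the y ∈ F_7 with f(x, y) ≡ 0 and those with g(x, y) ≡ 0 (mod 7); the common zeros in that column are the intersection.
  x = 0: f ≡ 0 at y ∈ ∅; g ≡ 0 at y ∈ ∅; common: ∅.
  x = 1: f ≡ 0 at y ∈ {2, 4}; g ≡ 0 at y ∈ ∅; common: ∅.
  x = 2: f ≡ 0 at y ∈ {3, 6}; g ≡ 0 at y ∈ ∅; common: ∅.
  x = 3: f ≡ 0 at y ∈ ∅; g ≡ 0 at y ∈ {0, 1, 2, 3, 4, 5, 6}; common: ∅.
  x = 4: f ≡ 0 at y ∈ {2, 6}; g ≡ 0 at y ∈ ∅; common: ∅.
  x = 5: f ≡ 0 at y ∈ {1, 3}; g ≡ 0 at y ∈ ∅; common: ∅.
  x = 6: f ≡ 0 at y ∈ ∅; g ≡ 0 at y ∈ ∅; common: ∅.
Collecting: common zeros = ∅, so the count is 0.
Comparison with the Bézout bound: 0 ≤ 2 = deg(f)·deg(g), as expected for curves with no common component (the affine F_7-count falls short of the bound because intersections may lie at infinity, over extension fields, or carry multiplicity).


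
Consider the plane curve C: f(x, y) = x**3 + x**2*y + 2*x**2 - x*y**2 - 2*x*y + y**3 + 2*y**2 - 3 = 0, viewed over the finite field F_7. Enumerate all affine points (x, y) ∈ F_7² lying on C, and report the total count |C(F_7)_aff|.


Affine F_7-points: {(0, 1), (0, 3), (1, 0), (2, 1), (2, 2), (2, 4), (3, 0), (4, 3), (5, 3)}; count = 9.

For each of the 49 pairs (x, y) ∈ F_7², evaluate f(x, y) mod 7. Record the zeros.
  x = 0: [0↦4, 1↦0, 2↦6, 3↦0, 4↦2, 5↦4, 6↦5]  zeros at y ∈ {1, 3}
  x = 1: [0↦0, 1↦1, 2↦3, 3↦5, 4↦6, 5↦5, 6↦1]  zeros at y ∈ {0}
  x = 2: [0↦6, 1↦0, 2↦0, 3↦5, 4↦0, 5↦5, 6↦5]  zeros at y ∈ {1, 2, 4}
  x = 3: [0↦0, 1↦3, 2↦3, 3↦6, 4↦4, 5↦3, 6↦2]  zeros at y ∈ {0}
  x = 4: [0↦2, 1↦2, 2↦4, 3↦0, 4↦3, 5↦5, 6↦5]  zeros at y ∈ {3}
  x = 5: [0↦4, 1↦3, 2↦2, 3↦0, 4↦3, 5↦3, 6↦6]  zeros at y ∈ {3}
  x = 6: [0↦5, 1↦5, 2↦3, 3↦5, 4↦3, 5↦3, 6↦4]  zeros at y ∈ ∅
Collecting zeros: affine points = {(0, 1), (0, 3), (1, 0), (2, 1), (2, 2), (2, 4), (3, 0), (4, 3), (5, 3)}.
Total count |C(F_7)_aff| = 9.


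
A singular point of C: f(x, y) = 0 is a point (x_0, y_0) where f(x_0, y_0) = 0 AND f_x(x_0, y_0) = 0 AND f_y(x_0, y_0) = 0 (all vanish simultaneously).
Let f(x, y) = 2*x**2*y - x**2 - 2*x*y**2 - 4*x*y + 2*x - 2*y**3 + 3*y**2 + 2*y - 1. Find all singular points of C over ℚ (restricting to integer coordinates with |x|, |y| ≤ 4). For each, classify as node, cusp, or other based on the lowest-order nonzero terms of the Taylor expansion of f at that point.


Singular points: {(1, 0)}; classification: node.

Compute partial derivatives:
  f_x = 4*x*y - 2*x - 2*y**2 - 4*y + 2.
  f_y = 2*x**2 - 4*x*y - 4*x - 6*y**2 + 6*y + 2.
Scan x_0 ∈ {−4, ..., 4}. For each x_0, f_y(x_0, y) is a polynomial in y; find its integer roots y ∈ {−4, ..., 4}, then test f_x and f at those candidates.
  x = -4: f_y(-4, y) = -6*y**2 + 22*y + 50; no integer root y with |y| ≤ 4.
  x = -3: f_y(-3, y) = -6*y**2 + 18*y + 32; no integer root y with |y| ≤ 4.
  x = -2: f_y(-2, y) = -6*y**2 + 14*y + 18; no integer root y with |y| ≤ 4.
  x = -1: f_y(-1, y) = -6*y**2 + 10*y + 8; no integer root y with |y| ≤ 4.
  x = 0: f_y(0, y) = -6*y**2 + 6*y + 2; no integer root y with |y| ≤ 4.
  x = 1: f_y(1, y) = -6*y**2 + 2*y; vanishes at y ∈ {0}. (1, 0): f_x = 0, f = 0 — SINGULAR.
  x = 2: f_y(2, y) = -6*y**2 - 2*y + 2; no integer root y with |y| ≤ 4.
  x = 3: f_y(3, y) = -6*y**2 - 6*y + 8; no integer root y with |y| ≤ 4.
  x = 4: f_y(4, y) = -6*y**2 - 10*y + 18; no integer root y with |y| ≤ 4.
Only singular point on the grid: (1, 0).
Classify: substitute x = 1 + u, y = 0 + v and expand: f = 2*u**2*v - u**2 - 2*u*v**2 - 2*v**3 + v**2.
No constant or linear terms (consistent with a singular point). Quadratic part: -u**2 + v**2. Cubic part: 2*u**2*v - 2*u*v**2 - 2*v**3.
The quadratic part v**2 - u**2 = (v − u)(v + u) splits into two distinct linear factors, so there are two distinct tangent lines y − 0 = ±(x − 1) — this is a node (ordinary double point).
Classification: node.


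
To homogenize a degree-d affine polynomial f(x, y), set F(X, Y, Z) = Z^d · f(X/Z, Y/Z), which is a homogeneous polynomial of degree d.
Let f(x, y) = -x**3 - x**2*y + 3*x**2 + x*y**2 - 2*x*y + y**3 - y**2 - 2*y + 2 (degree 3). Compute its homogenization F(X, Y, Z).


F(X, Y, Z) = -X**3 - X**2*Y + 3*X**2*Z + X*Y**2 - 2*X*Y*Z + Y**3 - Y**2*Z - 2*Y*Z**2 + 2*Z**3

deg(f) = 3.
Substitute x = X/Z, y = Y/Z into f, then multiply by Z^3.
  monomial -1·x^3·y^0 ↦ -1·X^3·Y^0·Z^0.
  monomial -1·x^2·y^1 ↦ -1·X^2·Y^1·Z^0.
  monomial 3·x^2·y^0 ↦ 3·X^2·Y^0·Z^1.
  monomial 1·x^1·y^2 ↦ 1·X^1·Y^2·Z^0.
  monomial -2·x^1·y^1 ↦ -2·X^1·Y^1·Z^1.
  monomial 1·x^0·y^3 ↦ 1·X^0·Y^3·Z^0.
  monomial -1·x^0·y^2 ↦ -1·X^0·Y^2·Z^1.
  monomial -2·x^0·y^1 ↦ -2·X^0·Y^1·Z^2.
  monomial 2·x^0·y^0 ↦ 2·X^0·Y^0·Z^3.
Collecting: F(X, Y, Z) = -X**3 - X**2*Y + 3*X**2*Z + X*Y**2 - 2*X*Y*Z + Y**3 - Y**2*Z - 2*Y*Z**2 + 2*Z**3.


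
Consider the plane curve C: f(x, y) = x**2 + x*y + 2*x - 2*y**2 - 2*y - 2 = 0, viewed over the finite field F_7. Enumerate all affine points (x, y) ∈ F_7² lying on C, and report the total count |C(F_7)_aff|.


Affine F_7-points: {(0, 2), (0, 4), (1, 4), (1, 6), (3, 2), (5, 6)}; count = 6.

For each of the 49 pairs (x, y) ∈ F_7², evaluate f(x, y) mod 7. Record the zeros.
  x = 0: [0↦5, 1↦1, 2↦0, 3↦2, 4↦0, 5↦1, 6↦5]  zeros at y ∈ {2, 4}
  x = 1: [0↦1, 1↦5, 2↦5, 3↦1, 4↦0, 5↦2, 6↦0]  zeros at y ∈ {4, 6}
  x = 2: [0↦6, 1↦4, 2↦5, 3↦2, 4↦2, 5↦5, 6↦4]  zeros at y ∈ ∅
  x = 3: [0↦6, 1↦5, 2↦0, 3↦5, 4↦6, 5↦3, 6↦3]  zeros at y ∈ {2}
  x = 4: [0↦1, 1↦1, 2↦4, 3↦3, 4↦5, 5↦3, 6↦4]  zeros at y ∈ ∅
  x = 5: [0↦5, 1↦6, 2↦3, 3↦3, 4↦6, 5↦5, 6↦0]  zeros at y ∈ {6}
  x = 6: [0↦4, 1↦6, 2↦4, 3↦5, 4↦2, 5↦2, 6↦5]  zeros at y ∈ ∅
Collecting zeros: affine points = {(0, 2), (0, 4), (1, 4), (1, 6), (3, 2), (5, 6)}.
Total count |C(F_7)_aff| = 6.


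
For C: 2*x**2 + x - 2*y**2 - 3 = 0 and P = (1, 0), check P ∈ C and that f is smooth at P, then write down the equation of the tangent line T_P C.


Tangent line at P: 5*x - 5 = 0.

Step 1: f(1, 0) = 0, so P lies on C.
Step 2: partial derivatives
  f_x(x, y) = 4*x + 1, f_y(x, y) = -4*y.
  f_x(P) = 5, f_y(P) = 0 (gradient nonzero, so P is smooth).
Step 3: tangent line at P: 5·(x − 1) + 0·(y − 0) = 0.
Expanding: 5*x - 5 = 0.


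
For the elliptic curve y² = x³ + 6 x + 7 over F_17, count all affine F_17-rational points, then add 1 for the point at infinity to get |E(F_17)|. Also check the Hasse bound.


Affine points = {(3, 1), (3, 16), (5, 3), (5, 14), (6, 2), (6, 15), (7, 1), (7, 16), (9, 5), (9, 12), (10, 8), (10, 9), (13, 2), (13, 15), (14, 8), (14, 9), (15, 2), (15, 15), (16, 0)}; affine count = 19; |E(F_17)| = 20.

Discriminant check: Δ ∝ 4a³ + 27b² = 4·6³ + 27·7² = 4·216 + 27·49 ≡ 11 (mod 17). Nonzero ⇒ E is nonsingular.
For each x ∈ F_17, compute rhs = x³ + 6·x + 7 mod 17, then count y ∈ F_17 with y² ≡ rhs.
  x = 0: rhs = 7, matching y values: none (0 points).
  x = 1: rhs = 14, matching y values: none (0 points).
  x = 2: rhs = 10, matching y values: none (0 points).
  x = 3: rhs = 1, matching y values: 1, 16 (2 points).
  x = 4: rhs = 10, matching y values: none (0 points).
  x = 5: rhs = 9, matching y values: 3, 14 (2 points).
  x = 6: rhs = 4, matching y values: 2, 15 (2 points).
  x = 7: rhs = 1, matching y values: 1, 16 (2 points).
  x = 8: rhs = 6, matching y values: none (0 points).
  x = 9: rhs = 8, matching y values: 5, 12 (2 points).
  x = 10: rhs = 13, matching y values: 8, 9 (2 points).
  x = 11: rhs = 10, matching y values: none (0 points).
  x = 12: rhs = 5, matching y values: none (0 points).
  x = 13: rhs = 4, matching y values: 2, 15 (2 points).
  x = 14: rhs = 13, matching y values: 8, 9 (2 points).
  x = 15: rhs = 4, matching y values: 2, 15 (2 points).
  x = 16: rhs = 0, matching y values: 0 (1 points).
Total affine count: 19.
Full point count |E(F_17)| = 19 + 1 = 20.
Hasse bound: |20 − (17+1)| = |2| = 2 ≤ 2√17 ≈ 8.2462 ✓.


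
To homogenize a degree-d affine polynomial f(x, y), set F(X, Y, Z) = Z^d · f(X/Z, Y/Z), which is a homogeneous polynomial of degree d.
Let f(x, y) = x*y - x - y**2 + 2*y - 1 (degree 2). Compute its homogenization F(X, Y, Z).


F(X, Y, Z) = X*Y - X*Z - Y**2 + 2*Y*Z - Z**2

deg(f) = 2.
Substitute x = X/Z, y = Y/Z into f, then multiply by Z^2.
  monomial 1·x^1·y^1 ↦ 1·X^1·Y^1·Z^0.
  monomial -1·x^1·y^0 ↦ -1·X^1·Y^0·Z^1.
  monomial -1·x^0·y^2 ↦ -1·X^0·Y^2·Z^0.
  monomial 2·x^0·y^1 ↦ 2·X^0·Y^1·Z^1.
  monomial -1·x^0·y^0 ↦ -1·X^0·Y^0·Z^2.
Collecting: F(X, Y, Z) = X*Y - X*Z - Y**2 + 2*Y*Z - Z**2.


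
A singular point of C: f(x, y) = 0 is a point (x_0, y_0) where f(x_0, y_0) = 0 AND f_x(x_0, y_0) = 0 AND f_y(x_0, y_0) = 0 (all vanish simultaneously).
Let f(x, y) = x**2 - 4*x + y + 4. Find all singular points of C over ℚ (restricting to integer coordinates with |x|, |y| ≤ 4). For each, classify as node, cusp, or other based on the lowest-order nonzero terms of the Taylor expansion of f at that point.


No singular points in the scanned grid; C is smooth there.

Compute partial derivatives:
  f_x = 2*x - 4.
  f_y = 1.
f_y = 1 is a nonzero constant, so f_y never vanishes: no point (x, y) can satisfy f = f_x = f_y = 0. In particular no (x, y) ∈ {−4, ..., 4}² is singular; the curve is smooth.


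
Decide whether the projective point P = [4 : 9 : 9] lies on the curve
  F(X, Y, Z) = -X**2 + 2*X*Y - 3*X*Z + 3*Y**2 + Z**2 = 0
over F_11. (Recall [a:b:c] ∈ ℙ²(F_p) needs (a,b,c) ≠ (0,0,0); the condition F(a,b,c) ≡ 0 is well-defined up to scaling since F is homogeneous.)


F(4,9,9) ≡ 8 (mod 11); P is NOT on the curve.

Evaluate F(4, 9, 9) term-by-term (mod 11).
  -X**2 ↦ -1·16·1·1 = -16
  2*X*Y ↦ 2·4·9·1 = 72
  -3*X*Z ↦ -3·4·1·9 = -108
  3*Y**2 ↦ 3·1·81·1 = 243
  Z**2 ↦ 1·1·1·81 = 81
Sum: F(4, 9, 9) = (-16) + (72) + (-108) + (243) + (81) = 272.
Reducing mod 11: 272 ≡ 8 (mod 11).
Since F(a, b, c) ≡ 8 ≠ 0 (mod 11), P does NOT lie on the curve.


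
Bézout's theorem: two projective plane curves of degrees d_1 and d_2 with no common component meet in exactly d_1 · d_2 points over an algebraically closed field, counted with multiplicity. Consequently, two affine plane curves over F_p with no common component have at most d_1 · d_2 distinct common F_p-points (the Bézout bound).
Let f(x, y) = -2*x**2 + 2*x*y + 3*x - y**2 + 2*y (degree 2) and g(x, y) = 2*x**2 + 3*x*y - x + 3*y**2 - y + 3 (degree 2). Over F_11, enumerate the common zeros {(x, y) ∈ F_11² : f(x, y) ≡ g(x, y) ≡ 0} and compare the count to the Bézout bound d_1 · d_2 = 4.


Common zeros: {(9, 2)}; count = 1; Bézout bound = 4.

deg(f) = 2, deg(g) = 2, so Bézout bound = 4.
Scan x ∈ F_11. For each x, list the y ∈ F_11 with f(x, y) ≡ 0 and those with g(x, y) ≡ 0 (mod 11); the common zeros in that column are the intersection.
  x = 0: f ≡ 0 at y ∈ {0, 2}; g ≡ 0 at y ∈ {7, 8}; common: ∅.
  x = 1: f ≡ 0 at y ∈ {6, 9}; g ≡ 0 at y ∈ {7}; common: ∅.
  x = 2: f ≡ 0 at y ∈ ∅; g ≡ 0 at y ∈ {4, 9}; common: ∅.
  x = 3: f ≡ 0 at y ∈ ∅; g ≡ 0 at y ∈ ∅; common: ∅.
  x = 4: f ≡ 0 at y ∈ {1, 9}; g ≡ 0 at y ∈ ∅; common: ∅.
  x = 5: f ≡ 0 at y ∈ {5, 7}; g ≡ 0 at y ∈ {2, 8}; common: ∅.
  x = 6: f ≡ 0 at y ∈ ∅; g ≡ 0 at y ∈ {10}; common: ∅.
  x = 7: f ≡ 0 at y ∈ {0, 5}; g ≡ 0 at y ∈ {9, 10}; common: ∅.
  x = 8: f ≡ 0 at y ∈ ∅; g ≡ 0 at y ∈ ∅; common: ∅.
  x = 9: f ≡ 0 at y ∈ {2, 7}; g ≡ 0 at y ∈ {2, 4}; common: {2}.
  x = 10: f ≡ 0 at y ∈ ∅; g ≡ 0 at y ∈ ∅; common: ∅.
Collecting: common zeros = {(9, 2)}, so the count is 1.
Comparison with the Bézout bound: 1 ≤ 4 = deg(f)·deg(g), as expected for curves with no common component (the affine F_11-count falls short of the bound because intersections may lie at infinity, over extension fields, or carry multiplicity).


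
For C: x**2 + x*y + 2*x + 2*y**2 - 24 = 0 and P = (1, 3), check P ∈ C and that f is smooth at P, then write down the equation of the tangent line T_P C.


Tangent line at P: 7*x + 13*y - 46 = 0.

Step 1: f(1, 3) = 0, so P lies on C.
Step 2: partial derivatives
  f_x(x, y) = 2*x + y + 2, f_y(x, y) = x + 4*y.
  f_x(P) = 7, f_y(P) = 13 (gradient nonzero, so P is smooth).
Step 3: tangent line at P: 7·(x − 1) + 13·(y − 3) = 0.
Expanding: 7*x + 13*y - 46 = 0.


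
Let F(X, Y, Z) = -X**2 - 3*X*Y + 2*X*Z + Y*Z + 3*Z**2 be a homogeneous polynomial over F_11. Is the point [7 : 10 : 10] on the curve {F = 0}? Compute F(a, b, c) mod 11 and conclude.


F(7,10,10) ≡ 6 (mod 11); P is NOT on the curve.

Evaluate F(7, 10, 10) term-by-term (mod 11).
  -X**2 ↦ -1·49·1·1 = -49
  -3*X*Y ↦ -3·7·10·1 = -210
  2*X*Z ↦ 2·7·1·10 = 140
  Y*Z ↦ 1·1·10·10 = 100
  3*Z**2 ↦ 3·1·1·100 = 300
Sum: F(7, 10, 10) = (-49) + (-210) + (140) + (100) + (300) = 281.
Reducing mod 11: 281 ≡ 6 (mod 11).
Since F(a, b, c) ≡ 6 ≠ 0 (mod 11), P does NOT lie on the curve.


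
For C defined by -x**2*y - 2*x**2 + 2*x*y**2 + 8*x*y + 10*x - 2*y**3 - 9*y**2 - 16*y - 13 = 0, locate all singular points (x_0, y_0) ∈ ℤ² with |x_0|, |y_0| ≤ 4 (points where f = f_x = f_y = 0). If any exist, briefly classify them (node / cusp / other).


Singular points: {(2, -1)}; classification: node.

Compute partial derivatives:
  f_x = -2*x*y - 4*x + 2*y**2 + 8*y + 10.
  f_y = -x**2 + 4*x*y + 8*x - 6*y**2 - 18*y - 16.
Scan x_0 ∈ {−4, ..., 4}. For each x_0, f_y(x_0, y) is a polynomial in y; find its integer roots y ∈ {−4, ..., 4}, then test f_x and f at those candidates.
  x = -4: f_y(-4, y) = -6*y**2 - 34*y - 64; no integer root y with |y| ≤ 4.
  x = -3: f_y(-3, y) = -6*y**2 - 30*y - 49; no integer root y with |y| ≤ 4.
  x = -2: f_y(-2, y) = -6*y**2 - 26*y - 36; no integer root y with |y| ≤ 4.
  x = -1: f_y(-1, y) = -6*y**2 - 22*y - 25; no integer root y with |y| ≤ 4.
  x = 0: f_y(0, y) = -6*y**2 - 18*y - 16; no integer root y with |y| ≤ 4.
  x = 1: f_y(1, y) = -6*y**2 - 14*y - 9; no integer root y with |y| ≤ 4.
  x = 2: f_y(2, y) = -6*y**2 - 10*y - 4; vanishes at y ∈ {-1}. (2, -1): f_x = 0, f = 0 — SINGULAR.
  x = 3: f_y(3, y) = -6*y**2 - 6*y - 1; no integer root y with |y| ≤ 4.
  x = 4: f_y(4, y) = -6*y**2 - 2*y; vanishes at y ∈ {0}. (4, 0): f_x = -6 ≠ 0.
Only singular point on the grid: (2, -1).
Classify: substitute x = 2 + u, y = -1 + v and expand: f = -u**2*v - u**2 + 2*u*v**2 - 2*v**3 + v**2.
No constant or linear terms (consistent with a singular point). Quadratic part: -u**2 + v**2. Cubic part: -u**2*v + 2*u*v**2 - 2*v**3.
The quadratic part v**2 - u**2 = (v − u)(v + u) splits into two distinct linear factors, so there are two distinct tangent lines y − -1 = ±(x − 2) — this is a node (ordinary double point).
Classification: node.


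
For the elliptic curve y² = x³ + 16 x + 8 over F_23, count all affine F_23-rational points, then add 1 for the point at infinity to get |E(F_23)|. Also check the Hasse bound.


Affine points = {(0, 10), (0, 13), (1, 5), (1, 18), (2, 5), (2, 18), (5, 11), (5, 12), (7, 7), (7, 16), (8, 2), (8, 21), (10, 8), (10, 15), (14, 3), (14, 20), (15, 9), (15, 14), (16, 6), (16, 17), (17, 8), (17, 15), (19, 8), (19, 15), (20, 5), (20, 18)}; affine count = 26; |E(F_23)| = 27.

Discriminant check: Δ ∝ 4a³ + 27b² = 4·16³ + 27·8² = 4·4096 + 27·64 ≡ 11 (mod 23). Nonzero ⇒ E is nonsingular.
For each x ∈ F_23, compute rhs = x³ + 16·x + 8 mod 23, then count y ∈ F_23 with y² ≡ rhs.
  x = 0: rhs = 8, matching y values: 10, 13 (2 points).
  x = 1: rhs = 2, matching y values: 5, 18 (2 points).
  x = 2: rhs = 2, matching y values: 5, 18 (2 points).
  x = 3: rhs = 14, matching y values: none (0 points).
  x = 4: rhs = 21, matching y values: none (0 points).
  x = 5: rhs = 6, matching y values: 11, 12 (2 points).
  x = 6: rhs = 21, matching y values: none (0 points).
  x = 7: rhs = 3, matching y values: 7, 16 (2 points).
  x = 8: rhs = 4, matching y values: 2, 21 (2 points).
  x = 9: rhs = 7, matching y values: none (0 points).
  x = 10: rhs = 18, matching y values: 8, 15 (2 points).
  x = 11: rhs = 20, matching y values: none (0 points).
  x = 12: rhs = 19, matching y values: none (0 points).
  x = 13: rhs = 21, matching y values: none (0 points).
  x = 14: rhs = 9, matching y values: 3, 20 (2 points).
  x = 15: rhs = 12, matching y values: 9, 14 (2 points).
  x = 16: rhs = 13, matching y values: 6, 17 (2 points).
  x = 17: rhs = 18, matching y values: 8, 15 (2 points).
  x = 18: rhs = 10, matching y values: none (0 points).
  x = 19: rhs = 18, matching y values: 8, 15 (2 points).
  x = 20: rhs = 2, matching y values: 5, 18 (2 points).
  x = 21: rhs = 14, matching y values: none (0 points).
  x = 22: rhs = 14, matching y values: none (0 points).
Total affine count: 26.
Full point count |E(F_23)| = 26 + 1 = 27.
Hasse bound: |27 − (23+1)| = |3| = 3 ≤ 2√23 ≈ 9.5917 ✓.
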